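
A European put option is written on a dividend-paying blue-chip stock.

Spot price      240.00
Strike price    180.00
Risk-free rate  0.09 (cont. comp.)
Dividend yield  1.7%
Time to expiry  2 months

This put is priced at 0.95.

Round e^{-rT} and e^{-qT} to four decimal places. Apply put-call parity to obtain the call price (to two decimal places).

e^(−qT) = e^(−0.017·0.1667) = 0.9972;  e^(−rT) = e^(−0.09·0.1667) = 0.9851
Put-call parity: C − P = S·e^(−qT) − K·e^(−rT) = 240·0.9972 − 180·0.9851 = 239.3280 − 177.3180 = 62.0100
C = P + (C − P) = 0.95 + (62.0100) = 62.9600

62.96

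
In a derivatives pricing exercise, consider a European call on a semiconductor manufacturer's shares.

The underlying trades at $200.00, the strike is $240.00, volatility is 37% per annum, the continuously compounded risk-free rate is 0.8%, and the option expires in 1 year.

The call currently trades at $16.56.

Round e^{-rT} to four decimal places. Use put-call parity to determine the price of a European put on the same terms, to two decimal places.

$54.64

e^(−rT) = e^(−0.008·1) = 0.9920
Put-call parity: C − P = S − K·e^(−rT) = 200 − 240·0.9920 = 200 − 238.0800 = -38.0800
P = C − (C − P) = 16.56 − (-38.0800) = 54.6400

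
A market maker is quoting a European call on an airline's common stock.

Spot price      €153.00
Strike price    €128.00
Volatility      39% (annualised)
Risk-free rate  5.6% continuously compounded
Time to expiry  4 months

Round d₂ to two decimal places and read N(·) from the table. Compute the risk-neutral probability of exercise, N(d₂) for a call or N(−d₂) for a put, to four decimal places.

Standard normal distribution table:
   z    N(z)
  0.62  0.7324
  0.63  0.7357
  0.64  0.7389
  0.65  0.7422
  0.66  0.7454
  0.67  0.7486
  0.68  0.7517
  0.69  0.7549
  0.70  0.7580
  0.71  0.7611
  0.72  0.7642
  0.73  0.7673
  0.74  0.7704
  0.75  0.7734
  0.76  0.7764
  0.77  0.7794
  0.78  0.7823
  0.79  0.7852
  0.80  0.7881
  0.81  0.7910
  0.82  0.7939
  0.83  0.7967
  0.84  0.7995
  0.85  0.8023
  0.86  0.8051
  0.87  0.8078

0.7764

σ√T = 0.39·√0.3333 = 0.2252
ln(S/K) + (r + σ²/2)T = ln(153/128) + (0.056 + 0.39²/2)·0.3333 = 0.1784 + 0.0440 = 0.2224
d₁ = 0.2224 / 0.2252 = 0.9878 which rounds to 0.99
d₂ = d₁ − σ√T = 0.9878 − 0.2252 = 0.7627 which rounds to 0.76
Risk-neutral Pr[S_T > K] = N(d₂) = N(0.76) = 0.7764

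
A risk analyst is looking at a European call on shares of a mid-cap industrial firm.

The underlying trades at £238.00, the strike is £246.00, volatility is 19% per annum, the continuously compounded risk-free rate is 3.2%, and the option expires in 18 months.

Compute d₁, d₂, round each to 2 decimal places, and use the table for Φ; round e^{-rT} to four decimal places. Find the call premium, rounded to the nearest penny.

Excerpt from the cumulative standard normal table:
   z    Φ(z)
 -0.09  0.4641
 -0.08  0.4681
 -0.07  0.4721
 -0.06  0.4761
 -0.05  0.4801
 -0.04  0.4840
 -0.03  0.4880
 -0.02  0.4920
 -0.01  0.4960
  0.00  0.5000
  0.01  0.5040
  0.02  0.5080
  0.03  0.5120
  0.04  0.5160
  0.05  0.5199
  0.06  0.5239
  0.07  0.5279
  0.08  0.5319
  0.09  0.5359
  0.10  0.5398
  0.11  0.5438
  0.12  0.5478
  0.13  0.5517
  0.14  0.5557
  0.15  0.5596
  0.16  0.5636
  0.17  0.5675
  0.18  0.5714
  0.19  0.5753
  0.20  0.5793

σ√T = 0.19·√1.5 = 0.2327
d₁ = [ln(238/246) + (0.032 + 0.19²/2)·1.5] / 0.2327 = [-0.0331 + 0.0751] / 0.2327 = 0.1805 which rounds to 0.18
d₂ = d₁ − σ√T = 0.1805 − 0.2327 = -0.0522 which rounds to -0.05
e^(−rT) = e^(−0.032·1.5) = 0.9531
N(d₁) = N(0.18) = 0.5714;  N(d₂) = N(-0.05) = 0.4801
C = 238·0.5714 − 246·0.9531·0.4801 = 135.9932 − 112.5655 = 23.4277

£23.43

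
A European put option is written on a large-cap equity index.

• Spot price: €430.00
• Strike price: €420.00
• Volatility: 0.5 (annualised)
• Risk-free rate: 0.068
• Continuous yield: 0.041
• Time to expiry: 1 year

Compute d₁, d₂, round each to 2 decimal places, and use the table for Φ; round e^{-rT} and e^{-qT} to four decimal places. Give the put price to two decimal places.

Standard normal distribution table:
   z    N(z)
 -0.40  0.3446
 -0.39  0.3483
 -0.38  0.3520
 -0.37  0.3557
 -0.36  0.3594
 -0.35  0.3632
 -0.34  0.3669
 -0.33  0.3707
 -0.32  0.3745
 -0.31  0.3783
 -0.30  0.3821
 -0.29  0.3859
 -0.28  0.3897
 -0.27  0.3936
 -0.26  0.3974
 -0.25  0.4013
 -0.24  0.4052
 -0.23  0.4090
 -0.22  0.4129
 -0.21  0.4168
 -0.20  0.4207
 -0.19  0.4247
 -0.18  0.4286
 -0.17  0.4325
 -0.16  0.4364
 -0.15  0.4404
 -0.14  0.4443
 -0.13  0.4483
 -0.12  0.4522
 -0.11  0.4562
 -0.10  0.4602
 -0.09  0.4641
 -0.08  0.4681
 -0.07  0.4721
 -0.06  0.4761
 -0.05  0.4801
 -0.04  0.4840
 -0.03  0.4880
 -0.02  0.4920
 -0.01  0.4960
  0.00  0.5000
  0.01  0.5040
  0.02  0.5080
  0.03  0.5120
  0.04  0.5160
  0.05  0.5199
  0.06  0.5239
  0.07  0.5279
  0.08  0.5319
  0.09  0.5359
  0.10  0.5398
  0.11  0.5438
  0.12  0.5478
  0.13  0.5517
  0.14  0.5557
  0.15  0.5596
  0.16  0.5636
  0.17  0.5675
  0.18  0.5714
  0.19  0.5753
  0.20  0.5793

σ√T = 0.5·√1 = 0.5000
d₁ = [ln(430/420) + (0.068 − 0.041 + 0.5²/2)·1] / 0.5000 = [0.0235 + 0.1520] / 0.5000 = 0.3511 → 0.35
d₂ = d₁ − σ√T = 0.3511 − 0.5000 = -0.1489 → -0.15
exp(−qT) = exp(−0.041·1) = 0.9598;  exp(−rT) = exp(−0.068·1) = 0.9343
N(−d₂) = N(0.15) = 0.5596;  N(−d₁) = N(-0.35) = 0.3632
P = 420·0.9343·0.5596 − 430·0.9598·0.3632 = 219.5904 − 149.8977 = 69.6927

€69.69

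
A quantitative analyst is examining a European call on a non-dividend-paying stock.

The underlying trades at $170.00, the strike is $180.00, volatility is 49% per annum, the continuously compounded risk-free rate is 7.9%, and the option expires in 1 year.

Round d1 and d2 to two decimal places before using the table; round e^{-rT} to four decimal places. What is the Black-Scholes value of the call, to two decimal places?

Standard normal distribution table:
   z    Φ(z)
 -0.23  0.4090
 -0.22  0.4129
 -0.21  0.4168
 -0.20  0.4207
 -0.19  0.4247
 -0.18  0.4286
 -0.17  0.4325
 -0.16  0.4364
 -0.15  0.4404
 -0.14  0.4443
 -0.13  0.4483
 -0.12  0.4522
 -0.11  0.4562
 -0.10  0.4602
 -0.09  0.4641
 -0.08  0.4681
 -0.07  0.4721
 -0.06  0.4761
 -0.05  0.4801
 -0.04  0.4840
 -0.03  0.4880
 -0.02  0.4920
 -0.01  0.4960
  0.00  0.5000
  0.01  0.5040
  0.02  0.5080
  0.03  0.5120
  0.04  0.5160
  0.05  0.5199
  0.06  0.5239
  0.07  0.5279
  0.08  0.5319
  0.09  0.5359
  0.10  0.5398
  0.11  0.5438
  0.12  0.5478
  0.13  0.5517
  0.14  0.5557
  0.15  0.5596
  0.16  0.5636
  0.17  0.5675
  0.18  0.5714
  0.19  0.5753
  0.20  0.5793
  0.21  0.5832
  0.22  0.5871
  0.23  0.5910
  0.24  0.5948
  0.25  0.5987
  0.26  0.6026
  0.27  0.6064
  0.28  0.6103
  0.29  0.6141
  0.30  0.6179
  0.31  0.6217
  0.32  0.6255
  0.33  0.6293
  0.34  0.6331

$34.43

σ√T = 0.49 × 1.0000 = 0.4900
ln(S/K) + (r + σ²/2)T = ln(170/180) + (0.079 + 0.49²/2)·1 = -0.0572 + 0.1991 = 0.1419
d₁ = 0.1419 / 0.4900 = 0.2896 ≈ 0.29
d₂ = d₁ − σ√T = 0.2896 − 0.4900 = -0.2004 ≈ -0.20
e^(−rT) = e^(−0.079·1) = 0.9240
N(d₁) = N(0.29) = 0.6141;  N(d₂) = N(-0.20) = 0.4207
C = 170·0.6141 − 180·0.9240·0.4207 = 104.3970 − 69.9708 = 34.4262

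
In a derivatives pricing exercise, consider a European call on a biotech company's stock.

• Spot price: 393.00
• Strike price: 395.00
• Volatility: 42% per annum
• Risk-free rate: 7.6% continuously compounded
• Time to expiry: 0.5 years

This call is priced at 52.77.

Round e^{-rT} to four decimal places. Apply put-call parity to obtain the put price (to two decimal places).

40.04

exp(−rT) = exp(−0.076·0.5) = 0.9627
Put-call parity: C − P = S − K·e^(−rT) = 393 − 395·0.9627 = 393 − 380.2665 = 12.7335
P = C − (C − P) = 52.77 − (12.7335) = 40.0365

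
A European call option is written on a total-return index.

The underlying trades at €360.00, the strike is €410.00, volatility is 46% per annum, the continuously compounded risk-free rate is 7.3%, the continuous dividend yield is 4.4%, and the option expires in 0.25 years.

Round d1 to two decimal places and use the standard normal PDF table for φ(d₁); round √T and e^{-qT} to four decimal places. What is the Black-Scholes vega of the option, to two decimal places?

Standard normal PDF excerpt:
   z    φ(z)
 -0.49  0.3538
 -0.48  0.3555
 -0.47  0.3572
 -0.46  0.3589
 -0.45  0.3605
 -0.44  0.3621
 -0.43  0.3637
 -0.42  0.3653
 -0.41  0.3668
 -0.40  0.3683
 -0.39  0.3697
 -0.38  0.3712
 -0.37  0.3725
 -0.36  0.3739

65.04

σ√T = 0.46·√0.25 = 0.2300
ln(S/K) + (r − q + σ²/2)T = ln(360/410) + (0.073 − 0.044 + 0.46²/2)·0.25 = -0.1301 + 0.0337 = -0.0964
d₁ = -0.0964 / 0.2300 = -0.4189 ⇒ -0.42
√T = √0.25 = 0.5000
φ(d₁) = φ(-0.42) = 0.3653
exp(−qT) = exp(−0.044·0.25) = 0.9891
vega = S·exp(−qT)·φ(d₁)·√T = 360·0.9891·0.3653·0.5000 = 65.0373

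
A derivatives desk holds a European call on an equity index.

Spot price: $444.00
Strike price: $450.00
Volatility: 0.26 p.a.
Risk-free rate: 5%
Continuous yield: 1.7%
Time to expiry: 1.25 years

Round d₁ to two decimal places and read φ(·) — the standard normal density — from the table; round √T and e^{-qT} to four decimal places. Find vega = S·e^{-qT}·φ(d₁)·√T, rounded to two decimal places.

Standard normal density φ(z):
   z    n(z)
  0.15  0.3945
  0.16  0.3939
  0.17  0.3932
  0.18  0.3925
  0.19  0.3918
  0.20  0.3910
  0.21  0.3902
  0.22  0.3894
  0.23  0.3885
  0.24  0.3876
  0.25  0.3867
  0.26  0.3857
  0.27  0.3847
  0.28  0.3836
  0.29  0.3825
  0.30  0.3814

188.36

σ√T = 0.26 × 1.1180 = 0.2907
ln(S/K) + (r − q + σ²/2)T = ln(444/450) + (0.05 − 0.017 + 0.26²/2)·1.25 = -0.0134 + 0.0835 = 0.0701
d₁ = 0.0701 / 0.2907 = 0.2411 which rounds to 0.24
√T = √1.25 = 1.1180
φ(d₁) = φ(0.24) = 0.3876
e^(−qT) = e^(−0.017·1.25) = 0.9790
vega = S·e^(−qT)·φ(d₁)·√T = 444·0.9790·0.3876·1.1180 = 188.3611
(Call and put vega coincide under Black-Scholes.)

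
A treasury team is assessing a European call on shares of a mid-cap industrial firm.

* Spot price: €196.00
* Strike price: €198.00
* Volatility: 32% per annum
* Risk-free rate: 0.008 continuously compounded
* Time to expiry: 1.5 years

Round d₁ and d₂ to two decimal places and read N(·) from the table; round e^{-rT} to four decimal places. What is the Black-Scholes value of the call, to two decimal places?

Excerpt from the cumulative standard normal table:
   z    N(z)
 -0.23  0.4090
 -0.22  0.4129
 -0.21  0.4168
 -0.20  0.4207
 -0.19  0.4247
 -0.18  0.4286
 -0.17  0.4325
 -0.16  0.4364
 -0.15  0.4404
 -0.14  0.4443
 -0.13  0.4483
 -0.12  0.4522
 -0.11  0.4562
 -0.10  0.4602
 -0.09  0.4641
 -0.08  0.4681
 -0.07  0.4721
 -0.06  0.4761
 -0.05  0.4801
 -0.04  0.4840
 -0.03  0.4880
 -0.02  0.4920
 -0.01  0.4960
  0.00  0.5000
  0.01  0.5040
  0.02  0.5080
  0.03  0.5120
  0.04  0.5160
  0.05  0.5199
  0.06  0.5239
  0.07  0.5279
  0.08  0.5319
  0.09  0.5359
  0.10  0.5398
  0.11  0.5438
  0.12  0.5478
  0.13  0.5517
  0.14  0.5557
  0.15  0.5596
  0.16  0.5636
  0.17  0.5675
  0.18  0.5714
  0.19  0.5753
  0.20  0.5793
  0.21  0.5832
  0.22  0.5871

σ√T = 0.32·√1.5 = 0.3919
ln(S/K) + (r + σ²/2)T = ln(196/198) + (0.008 + 0.32²/2)·1.5 = -0.0102 + 0.0888 = 0.0786
d₁ = 0.0786 / 0.3919 = 0.2007 ≈ 0.20
d₂ = d₁ − σ√T = 0.2007 − 0.3919 = -0.1912 ≈ -0.19
exp(−rT) = exp(−0.008·1.5) = 0.9881
C = 196·N(0.20) − 198·0.9881·N(-0.19) = 196·0.5793 − 198·0.9881·0.4247 = 113.5428 − 83.0899 = 30.4529

€30.45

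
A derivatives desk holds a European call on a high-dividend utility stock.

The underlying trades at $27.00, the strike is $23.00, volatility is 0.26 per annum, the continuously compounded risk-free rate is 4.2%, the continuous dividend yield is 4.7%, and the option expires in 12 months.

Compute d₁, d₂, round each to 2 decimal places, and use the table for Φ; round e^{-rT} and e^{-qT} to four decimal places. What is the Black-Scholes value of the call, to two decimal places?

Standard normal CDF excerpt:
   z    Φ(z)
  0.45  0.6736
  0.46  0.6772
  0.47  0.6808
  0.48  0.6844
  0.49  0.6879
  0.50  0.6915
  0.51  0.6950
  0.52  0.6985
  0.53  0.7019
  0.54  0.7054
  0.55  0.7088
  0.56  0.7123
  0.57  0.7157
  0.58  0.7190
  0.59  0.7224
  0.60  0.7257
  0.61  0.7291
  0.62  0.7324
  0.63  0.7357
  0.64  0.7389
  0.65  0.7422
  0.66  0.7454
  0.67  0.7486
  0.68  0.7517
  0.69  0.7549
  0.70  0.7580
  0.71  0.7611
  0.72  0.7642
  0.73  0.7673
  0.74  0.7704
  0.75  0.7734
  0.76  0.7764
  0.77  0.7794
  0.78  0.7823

$4.75

σ√T = 0.26·√1 = 0.2600
d₁ = [ln(27/23) + (0.042 − 0.047 + 0.26²/2)·1] / 0.2600 = [0.1603 + 0.0288] / 0.2600 = 0.7275 which rounds to 0.73
d₂ = d₁ − σ√T = 0.7275 − 0.2600 = 0.4675 which rounds to 0.47
exp(−qT) = exp(−0.047·1) = 0.9541;  exp(−rT) = exp(−0.042·1) = 0.9589
N(d₁) = N(0.73) = 0.7673;  N(d₂) = N(0.47) = 0.6808
C = 27·0.9541·0.7673 − 23·0.9589·0.6808 = 19.7662 − 15.0148 = 4.7513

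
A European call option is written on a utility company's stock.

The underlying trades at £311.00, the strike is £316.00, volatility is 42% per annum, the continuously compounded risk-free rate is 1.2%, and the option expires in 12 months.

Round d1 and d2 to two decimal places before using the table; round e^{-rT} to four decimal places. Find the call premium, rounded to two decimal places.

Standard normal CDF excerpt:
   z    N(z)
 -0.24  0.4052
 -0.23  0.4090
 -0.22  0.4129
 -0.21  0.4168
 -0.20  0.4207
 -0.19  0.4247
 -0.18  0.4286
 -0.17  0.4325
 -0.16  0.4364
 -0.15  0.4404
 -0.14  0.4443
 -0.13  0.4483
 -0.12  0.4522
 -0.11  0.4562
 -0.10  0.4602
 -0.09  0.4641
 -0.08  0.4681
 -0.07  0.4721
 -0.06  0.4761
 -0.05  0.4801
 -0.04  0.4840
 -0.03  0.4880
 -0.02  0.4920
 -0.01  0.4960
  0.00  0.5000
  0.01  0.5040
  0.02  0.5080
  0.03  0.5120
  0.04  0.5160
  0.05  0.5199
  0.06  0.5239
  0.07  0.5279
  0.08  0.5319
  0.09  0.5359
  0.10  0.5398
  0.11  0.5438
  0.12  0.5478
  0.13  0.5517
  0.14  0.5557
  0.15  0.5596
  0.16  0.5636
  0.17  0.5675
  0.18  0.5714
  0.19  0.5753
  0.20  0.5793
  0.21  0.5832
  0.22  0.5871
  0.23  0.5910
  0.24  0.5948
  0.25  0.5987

£51.24

T = 1;  σ√T = 0.4200
d₁ = [ln(311/316) + (0.012 + ½·0.42²)·1] / (σ√T) = (-0.0159 + 0.1002) / 0.4200 = 0.2006 ⇒ 0.20
d₂ = 0.2006 − 0.4200 = -0.2194 ⇒ -0.22
e^(−rT) = e^(−0.012·1) = 0.9881
C = 311·N(0.20) − 316·0.9881·N(-0.22) = 311·0.5793 − 316·0.9881·0.4129 = 180.1623 − 128.9237 = 51.2386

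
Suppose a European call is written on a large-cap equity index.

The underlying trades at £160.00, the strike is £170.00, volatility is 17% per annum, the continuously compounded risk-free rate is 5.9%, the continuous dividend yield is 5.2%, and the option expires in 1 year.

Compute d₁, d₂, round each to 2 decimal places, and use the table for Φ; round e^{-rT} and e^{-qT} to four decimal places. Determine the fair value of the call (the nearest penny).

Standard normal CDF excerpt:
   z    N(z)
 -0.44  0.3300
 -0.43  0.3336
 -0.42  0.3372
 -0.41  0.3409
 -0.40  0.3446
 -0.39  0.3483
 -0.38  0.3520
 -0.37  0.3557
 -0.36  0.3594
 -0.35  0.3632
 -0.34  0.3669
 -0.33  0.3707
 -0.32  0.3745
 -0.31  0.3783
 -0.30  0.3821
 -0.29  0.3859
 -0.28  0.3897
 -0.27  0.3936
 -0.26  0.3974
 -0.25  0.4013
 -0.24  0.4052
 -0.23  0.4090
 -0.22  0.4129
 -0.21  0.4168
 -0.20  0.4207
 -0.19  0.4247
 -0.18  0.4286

£6.90

σ√T = 0.17·√1 = 0.1700
d₁ = [ln(160/170) + (0.059 − 0.052 + 0.17²/2)·1] / 0.1700 = [-0.0606 + 0.0215] / 0.1700 = -0.2304 which rounds to -0.23
d₂ = d₁ − σ√T = -0.2304 − 0.1700 = -0.4004 which rounds to -0.40
exp(−qT) = exp(−0.052·1) = 0.9493;  exp(−rT) = exp(−0.059·1) = 0.9427
C = 160·0.9493·N(-0.23) − 170·0.9427·N(-0.40) = 160·0.9493·0.4090 − 170·0.9427·0.3446 = 62.1222 − 55.2253 = 6.8969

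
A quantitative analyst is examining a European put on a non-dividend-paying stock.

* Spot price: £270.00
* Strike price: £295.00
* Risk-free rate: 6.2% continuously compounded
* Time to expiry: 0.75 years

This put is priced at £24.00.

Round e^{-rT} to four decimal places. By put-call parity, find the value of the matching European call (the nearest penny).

e^(−rT) = e^(−0.062·0.75) = 0.9546
Put-call parity: C − P = S − K·e^(−rT) = 270 − 295·0.9546 = 270 − 281.6070 = -11.6070
C = P + (C − P) = 24.00 + (-11.6070) = 12.3930

£12.39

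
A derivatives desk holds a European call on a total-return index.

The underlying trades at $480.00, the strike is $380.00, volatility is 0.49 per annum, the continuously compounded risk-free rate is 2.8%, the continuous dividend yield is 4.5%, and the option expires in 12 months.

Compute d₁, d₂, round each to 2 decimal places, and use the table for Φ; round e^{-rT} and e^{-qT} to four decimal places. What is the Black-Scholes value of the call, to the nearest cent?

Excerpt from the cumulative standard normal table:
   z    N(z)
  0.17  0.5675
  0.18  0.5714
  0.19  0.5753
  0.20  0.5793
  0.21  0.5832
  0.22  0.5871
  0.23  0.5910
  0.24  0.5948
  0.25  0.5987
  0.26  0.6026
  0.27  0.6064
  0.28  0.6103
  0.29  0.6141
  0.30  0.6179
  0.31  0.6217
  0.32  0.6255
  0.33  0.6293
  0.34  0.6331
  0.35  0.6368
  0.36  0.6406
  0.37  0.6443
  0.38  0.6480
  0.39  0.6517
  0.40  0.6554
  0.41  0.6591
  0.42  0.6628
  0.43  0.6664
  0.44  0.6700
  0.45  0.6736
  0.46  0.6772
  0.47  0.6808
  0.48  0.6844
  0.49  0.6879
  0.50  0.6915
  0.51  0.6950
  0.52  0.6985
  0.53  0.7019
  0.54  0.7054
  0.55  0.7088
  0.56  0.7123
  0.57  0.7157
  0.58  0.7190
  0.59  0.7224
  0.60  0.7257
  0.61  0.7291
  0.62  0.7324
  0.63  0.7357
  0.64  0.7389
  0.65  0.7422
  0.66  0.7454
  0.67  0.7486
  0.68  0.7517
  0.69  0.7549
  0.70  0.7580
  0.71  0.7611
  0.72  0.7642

σ√T = 0.49·√1 = 0.4900
ln(S/K) + (r − q + σ²/2)T = ln(480/380) + (0.028 − 0.045 + 0.49²/2)·1 = 0.2336 + 0.1030 = 0.3367
d₁ = 0.3367 / 0.4900 = 0.6871 ⇒ 0.69
d₂ = d₁ − σ√T = 0.6871 − 0.4900 = 0.1971 ⇒ 0.20
e^(−qT) = e^(−0.045·1) = 0.9560;  e^(−rT) = e^(−0.028·1) = 0.9724
C = 480·0.9560·N(0.69) − 380·0.9724·N(0.20) = 480·0.9560·0.7549 − 380·0.9724·0.5793 = 346.4085 − 214.0583 = 132.3502

$132.35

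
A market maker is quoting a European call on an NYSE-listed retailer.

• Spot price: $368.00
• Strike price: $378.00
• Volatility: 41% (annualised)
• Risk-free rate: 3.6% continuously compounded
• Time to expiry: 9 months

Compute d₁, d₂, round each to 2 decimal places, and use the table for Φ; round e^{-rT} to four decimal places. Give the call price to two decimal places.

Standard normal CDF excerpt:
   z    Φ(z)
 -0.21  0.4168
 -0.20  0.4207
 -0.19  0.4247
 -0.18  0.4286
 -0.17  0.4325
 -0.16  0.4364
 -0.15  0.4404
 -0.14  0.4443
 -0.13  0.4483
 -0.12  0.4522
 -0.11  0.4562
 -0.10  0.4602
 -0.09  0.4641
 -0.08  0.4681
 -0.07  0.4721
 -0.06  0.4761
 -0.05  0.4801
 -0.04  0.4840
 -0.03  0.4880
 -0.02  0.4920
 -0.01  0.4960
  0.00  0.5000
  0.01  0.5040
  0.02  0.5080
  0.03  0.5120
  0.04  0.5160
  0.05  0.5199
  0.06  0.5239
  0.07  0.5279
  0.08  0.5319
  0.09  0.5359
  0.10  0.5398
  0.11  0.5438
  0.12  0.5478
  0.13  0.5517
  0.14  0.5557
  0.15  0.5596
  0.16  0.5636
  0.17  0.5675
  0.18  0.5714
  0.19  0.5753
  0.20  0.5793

T = 0.75;  σ√T = 0.3551
ln(S/K) + (r + σ²/2)T = ln(368/378) + (0.036 + 0.41²/2)·0.75 = -0.0268 + 0.0900 = 0.0632
d₁ = 0.0632 / 0.3551 = 0.1781 which rounds to 0.18
d₂ = d₁ − σ√T = 0.1781 − 0.3551 = -0.1770 which rounds to -0.18
exp(−rT) = exp(−0.036·0.75) = 0.9734
C = 368·N(0.18) − 378·0.9734·N(-0.18) = 368·0.5714 − 378·0.9734·0.4286 = 210.2752 − 157.7013 = 52.5739

$52.57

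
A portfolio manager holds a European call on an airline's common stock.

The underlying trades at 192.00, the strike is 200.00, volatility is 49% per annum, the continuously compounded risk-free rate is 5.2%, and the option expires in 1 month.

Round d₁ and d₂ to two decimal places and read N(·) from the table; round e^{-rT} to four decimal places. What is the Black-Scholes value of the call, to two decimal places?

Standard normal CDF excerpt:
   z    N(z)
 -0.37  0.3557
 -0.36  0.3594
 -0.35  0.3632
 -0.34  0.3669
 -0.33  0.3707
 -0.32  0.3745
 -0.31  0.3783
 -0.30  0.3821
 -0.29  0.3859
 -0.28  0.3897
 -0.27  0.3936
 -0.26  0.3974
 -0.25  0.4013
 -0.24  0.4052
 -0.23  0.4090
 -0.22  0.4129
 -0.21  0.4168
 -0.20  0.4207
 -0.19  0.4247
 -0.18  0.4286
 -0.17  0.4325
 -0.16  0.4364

7.72

σ√T = 0.49·√0.08333 = 0.1415
d₁ = [ln(192/200) + (0.052 + ½·0.49²)·0.08333] / (σ√T) = (-0.0408 + 0.0143) / 0.1415 = -0.1872 ⇒ -0.19
d₂ = -0.1872 − 0.1415 = -0.3287 ⇒ -0.33
e^(−rT) = e^(−0.052·0.08333) = 0.9957
N(d₁) = N(-0.19) = 0.4247;  N(d₂) = N(-0.33) = 0.3707
C = 192·0.4247 − 200·0.9957·0.3707 = 81.5424 − 73.8212 = 7.7212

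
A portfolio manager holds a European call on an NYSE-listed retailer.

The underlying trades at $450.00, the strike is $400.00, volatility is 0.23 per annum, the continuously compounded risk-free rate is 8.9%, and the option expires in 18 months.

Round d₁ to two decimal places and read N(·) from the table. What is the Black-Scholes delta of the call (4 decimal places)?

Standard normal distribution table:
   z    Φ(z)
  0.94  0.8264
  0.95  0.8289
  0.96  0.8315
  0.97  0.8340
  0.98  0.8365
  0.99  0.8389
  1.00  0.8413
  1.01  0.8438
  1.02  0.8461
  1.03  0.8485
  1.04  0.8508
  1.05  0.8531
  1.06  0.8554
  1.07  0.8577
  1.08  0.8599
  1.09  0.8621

σ√T = 0.23·√1.5 = 0.2817
d₁ = [ln(450/400) + (0.089 + 0.23²/2)·1.5] / 0.2817 = [0.1178 + 0.1732] / 0.2817 = 1.0329 ≈ 1.03
N(d₁) = N(1.03) = 0.8485
Δ_call = N(d₁) = 0.8485

0.8485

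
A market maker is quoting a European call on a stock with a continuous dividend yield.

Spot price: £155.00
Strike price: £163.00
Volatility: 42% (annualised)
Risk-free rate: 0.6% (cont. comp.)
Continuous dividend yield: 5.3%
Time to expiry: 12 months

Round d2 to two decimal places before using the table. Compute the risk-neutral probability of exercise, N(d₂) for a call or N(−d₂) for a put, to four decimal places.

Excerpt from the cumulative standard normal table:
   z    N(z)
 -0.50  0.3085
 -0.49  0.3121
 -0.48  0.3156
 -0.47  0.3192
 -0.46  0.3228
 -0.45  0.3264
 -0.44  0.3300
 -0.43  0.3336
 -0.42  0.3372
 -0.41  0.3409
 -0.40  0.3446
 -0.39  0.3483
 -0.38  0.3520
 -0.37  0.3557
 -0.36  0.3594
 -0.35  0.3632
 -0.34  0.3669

σ√T = 0.42·√1 = 0.4200
ln(S/K) + (r − q + σ²/2)T = ln(155/163) + (0.006 − 0.053 + 0.42²/2)·1 = -0.0503 + 0.0412 = -0.0091
d₁ = -0.0091 / 0.4200 = -0.0217 ≈ -0.02
d₂ = d₁ − σ√T = -0.0217 − 0.4200 = -0.4417 ≈ -0.44
Pr(exercise) under Q = N(d₂) = 0.3300

0.3300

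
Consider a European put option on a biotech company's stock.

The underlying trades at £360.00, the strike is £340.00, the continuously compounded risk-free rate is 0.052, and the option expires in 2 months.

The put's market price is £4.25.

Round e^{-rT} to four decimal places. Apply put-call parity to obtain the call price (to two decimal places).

£27.17

e^(−rT) = e^(−0.052·0.1667) = 0.9914
Put-call parity: C − P = S − K·e^(−rT) = 360 − 340·0.9914 = 360 − 337.0760 = 22.9240
C = P + (C − P) = 4.25 + (22.9240) = 27.1740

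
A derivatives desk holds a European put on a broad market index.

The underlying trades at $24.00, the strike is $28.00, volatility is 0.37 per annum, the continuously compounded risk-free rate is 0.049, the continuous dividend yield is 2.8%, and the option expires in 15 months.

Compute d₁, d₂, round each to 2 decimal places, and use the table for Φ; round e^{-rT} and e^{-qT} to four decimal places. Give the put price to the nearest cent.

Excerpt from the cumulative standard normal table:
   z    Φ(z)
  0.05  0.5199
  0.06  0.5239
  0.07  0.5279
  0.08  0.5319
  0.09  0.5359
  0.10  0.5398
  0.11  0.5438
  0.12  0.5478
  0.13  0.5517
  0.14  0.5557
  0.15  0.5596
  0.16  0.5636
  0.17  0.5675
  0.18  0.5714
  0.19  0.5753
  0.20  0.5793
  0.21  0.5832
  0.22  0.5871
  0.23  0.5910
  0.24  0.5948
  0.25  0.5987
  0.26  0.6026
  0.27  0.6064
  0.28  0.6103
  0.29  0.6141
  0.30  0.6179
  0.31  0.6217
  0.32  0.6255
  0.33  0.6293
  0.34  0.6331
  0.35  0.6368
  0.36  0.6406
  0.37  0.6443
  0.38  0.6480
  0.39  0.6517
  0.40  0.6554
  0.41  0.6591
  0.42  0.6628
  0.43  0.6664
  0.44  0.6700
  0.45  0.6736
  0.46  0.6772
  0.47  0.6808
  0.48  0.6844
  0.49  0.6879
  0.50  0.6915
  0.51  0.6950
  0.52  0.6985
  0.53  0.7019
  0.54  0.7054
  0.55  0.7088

$5.89

T = 1.25;  σ√T = 0.4137
d₁ = [ln(24/28) + (0.049 − 0.028 + ½·0.37²)·1.25] / (σ√T) = (-0.1542 + 0.1118) / 0.4137 = -0.1023 ⇒ -0.10
d₂ = -0.1023 − 0.4137 = -0.5160 ⇒ -0.52
e^(−qT) = e^(−0.028·1.25) = 0.9656;  e^(−rT) = e^(−0.049·1.25) = 0.9406
N(−d₂) = N(0.52) = 0.6985;  N(−d₁) = N(0.10) = 0.5398
P = 28·0.9406·0.6985 − 24·0.9656·0.5398 = 18.3963 − 12.5095 = 5.8867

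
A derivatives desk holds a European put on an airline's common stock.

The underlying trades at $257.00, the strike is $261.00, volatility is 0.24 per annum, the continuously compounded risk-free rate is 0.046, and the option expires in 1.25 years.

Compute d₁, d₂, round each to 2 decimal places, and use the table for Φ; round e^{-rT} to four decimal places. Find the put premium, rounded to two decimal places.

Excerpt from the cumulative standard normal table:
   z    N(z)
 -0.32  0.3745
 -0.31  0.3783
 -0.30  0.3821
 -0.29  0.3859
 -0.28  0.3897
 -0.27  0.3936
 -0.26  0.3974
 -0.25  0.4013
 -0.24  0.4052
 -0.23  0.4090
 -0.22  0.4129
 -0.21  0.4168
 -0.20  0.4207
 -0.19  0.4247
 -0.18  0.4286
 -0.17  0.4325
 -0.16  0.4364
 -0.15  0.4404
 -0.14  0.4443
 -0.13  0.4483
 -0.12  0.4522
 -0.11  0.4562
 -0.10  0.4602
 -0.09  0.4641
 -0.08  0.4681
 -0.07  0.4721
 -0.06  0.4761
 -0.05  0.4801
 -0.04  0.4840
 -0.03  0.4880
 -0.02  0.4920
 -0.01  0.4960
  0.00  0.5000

$22.06

σ√T = 0.24·√1.25 = 0.2683
ln(S/K) + (r + σ²/2)T = ln(257/261) + (0.046 + 0.24²/2)·1.25 = -0.0154 + 0.0935 = 0.0781
d₁ = 0.0781 / 0.2683 = 0.2909 → 0.29
d₂ = d₁ − σ√T = 0.2909 − 0.2683 = 0.0226 → 0.02
exp(−rT) = exp(−0.046·1.25) = 0.9441
N(−d₂) = N(-0.02) = 0.4920;  N(−d₁) = N(-0.29) = 0.3859
P = 261·0.9441·0.4920 − 257·0.3859 = 121.2338 − 99.1763 = 22.0575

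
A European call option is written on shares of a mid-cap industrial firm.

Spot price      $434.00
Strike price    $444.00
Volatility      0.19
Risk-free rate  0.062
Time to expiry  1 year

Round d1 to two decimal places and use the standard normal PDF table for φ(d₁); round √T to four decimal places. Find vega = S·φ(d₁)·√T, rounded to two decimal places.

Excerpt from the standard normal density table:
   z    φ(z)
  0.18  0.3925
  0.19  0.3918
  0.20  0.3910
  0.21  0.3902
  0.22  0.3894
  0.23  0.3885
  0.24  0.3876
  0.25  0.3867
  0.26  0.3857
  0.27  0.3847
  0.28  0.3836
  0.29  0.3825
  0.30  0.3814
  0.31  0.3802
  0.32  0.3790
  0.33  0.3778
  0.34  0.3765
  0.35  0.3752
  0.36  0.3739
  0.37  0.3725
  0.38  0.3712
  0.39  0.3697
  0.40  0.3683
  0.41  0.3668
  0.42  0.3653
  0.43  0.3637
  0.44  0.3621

165.53

σ√T = 0.19 × 1.0000 = 0.1900
d₁ = [ln(434/444) + (0.062 + ½·0.19²)·1] / (σ√T) = (-0.0228 + 0.0800) / 0.1900 = 0.3014 ⇒ 0.30
√T = √1 = 1.0000
φ(d₁) = φ(0.30) = 0.3814
vega = S·φ(d₁)·√T = 434·0.3814·1.0000 = 165.5276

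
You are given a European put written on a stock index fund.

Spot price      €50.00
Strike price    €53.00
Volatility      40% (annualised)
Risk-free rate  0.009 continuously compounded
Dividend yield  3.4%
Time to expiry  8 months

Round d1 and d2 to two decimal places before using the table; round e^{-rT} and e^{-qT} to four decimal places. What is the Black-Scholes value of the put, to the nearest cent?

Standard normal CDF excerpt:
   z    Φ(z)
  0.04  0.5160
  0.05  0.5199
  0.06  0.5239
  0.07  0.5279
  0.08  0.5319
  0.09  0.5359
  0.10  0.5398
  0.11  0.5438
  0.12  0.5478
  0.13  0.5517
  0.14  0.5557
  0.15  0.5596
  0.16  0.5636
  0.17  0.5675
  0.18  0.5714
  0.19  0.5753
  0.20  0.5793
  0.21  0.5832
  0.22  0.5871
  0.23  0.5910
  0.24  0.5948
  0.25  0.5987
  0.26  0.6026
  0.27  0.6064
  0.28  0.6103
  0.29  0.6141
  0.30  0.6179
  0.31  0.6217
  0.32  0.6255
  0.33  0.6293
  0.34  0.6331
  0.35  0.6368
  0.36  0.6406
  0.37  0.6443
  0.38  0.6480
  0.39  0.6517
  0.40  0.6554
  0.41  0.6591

€8.53

σ√T = 0.4 × 0.8165 = 0.3266
d₁ = [ln(50/53) + (0.009 − 0.034 + 0.4²/2)·0.6667] / 0.3266 = [-0.0583 + 0.0367] / 0.3266 = -0.0661 → -0.07
d₂ = d₁ − σ√T = -0.0661 − 0.3266 = -0.3927 → -0.39
e^(−qT) = e^(−0.034·0.6667) = 0.9776;  e^(−rT) = e^(−0.009·0.6667) = 0.9940
N(−d₂) = N(0.39) = 0.6517;  N(−d₁) = N(0.07) = 0.5279
P = 53·0.9940·0.6517 − 50·0.9776·0.5279 = 34.3329 − 25.8038 = 8.5291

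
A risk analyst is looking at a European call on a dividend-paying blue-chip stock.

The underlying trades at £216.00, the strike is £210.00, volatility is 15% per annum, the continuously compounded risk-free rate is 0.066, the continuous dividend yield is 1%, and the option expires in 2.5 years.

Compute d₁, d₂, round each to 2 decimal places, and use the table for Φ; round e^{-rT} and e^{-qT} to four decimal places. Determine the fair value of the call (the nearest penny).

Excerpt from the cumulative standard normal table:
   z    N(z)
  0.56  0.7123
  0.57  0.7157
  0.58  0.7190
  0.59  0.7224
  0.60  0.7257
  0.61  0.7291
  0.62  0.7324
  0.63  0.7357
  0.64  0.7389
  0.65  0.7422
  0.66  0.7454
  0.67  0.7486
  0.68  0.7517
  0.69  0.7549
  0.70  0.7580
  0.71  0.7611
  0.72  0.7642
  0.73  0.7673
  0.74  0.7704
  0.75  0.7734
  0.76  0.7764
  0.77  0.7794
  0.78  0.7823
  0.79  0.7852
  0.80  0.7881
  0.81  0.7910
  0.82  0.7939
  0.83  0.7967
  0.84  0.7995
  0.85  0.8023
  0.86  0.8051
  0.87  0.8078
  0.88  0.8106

σ√T = 0.15 × 1.5811 = 0.2372
ln(S/K) + (r − q + σ²/2)T = ln(216/210) + (0.066 − 0.01 + 0.15²/2)·2.5 = 0.0282 + 0.1681 = 0.1963
d₁ = 0.1963 / 0.2372 = 0.8277 which rounds to 0.83
d₂ = d₁ − σ√T = 0.8277 − 0.2372 = 0.5905 which rounds to 0.59
exp(−qT) = exp(−0.01·2.5) = 0.9753;  exp(−rT) = exp(−0.066·2.5) = 0.8479
N(d₁) = N(0.83) = 0.7967;  N(d₂) = N(0.59) = 0.7224
C = 216·0.9753·0.7967 − 210·0.8479·0.7224 = 167.8366 − 128.6298 = 39.2068

£39.21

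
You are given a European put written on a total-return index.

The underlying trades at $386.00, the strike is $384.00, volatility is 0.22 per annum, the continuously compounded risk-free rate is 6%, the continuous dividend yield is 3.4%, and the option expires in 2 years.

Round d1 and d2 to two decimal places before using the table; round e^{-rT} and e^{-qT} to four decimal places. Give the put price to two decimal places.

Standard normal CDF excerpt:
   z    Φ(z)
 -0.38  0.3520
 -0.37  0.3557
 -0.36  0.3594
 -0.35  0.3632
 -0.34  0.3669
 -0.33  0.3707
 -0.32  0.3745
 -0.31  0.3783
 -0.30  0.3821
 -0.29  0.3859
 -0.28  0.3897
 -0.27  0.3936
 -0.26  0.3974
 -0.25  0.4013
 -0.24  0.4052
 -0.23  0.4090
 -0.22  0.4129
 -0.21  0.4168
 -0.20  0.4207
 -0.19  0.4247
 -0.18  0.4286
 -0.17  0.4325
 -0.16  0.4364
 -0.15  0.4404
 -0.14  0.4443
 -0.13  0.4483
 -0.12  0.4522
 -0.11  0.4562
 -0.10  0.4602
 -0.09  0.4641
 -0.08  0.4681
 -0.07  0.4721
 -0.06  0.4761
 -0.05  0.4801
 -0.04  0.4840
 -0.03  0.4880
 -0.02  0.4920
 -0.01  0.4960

σ√T = 0.22·√2 = 0.3111
ln(S/K) + (r − q + σ²/2)T = ln(386/384) + (0.06 − 0.034 + 0.22²/2)·2 = 0.0052 + 0.1004 = 0.1056
d₁ = 0.1056 / 0.3111 = 0.3394 ≈ 0.34
d₂ = d₁ − σ√T = 0.3394 − 0.3111 = 0.0283 ≈ 0.03
exp(−qT) = exp(−0.034·2) = 0.9343;  exp(−rT) = exp(−0.06·2) = 0.8869
P = 384·0.8869·N(-0.03) − 386·0.9343·N(-0.34) = 384·0.8869·0.4880 − 386·0.9343·0.3669 = 166.1980 − 132.3187 = 33.8792

$33.88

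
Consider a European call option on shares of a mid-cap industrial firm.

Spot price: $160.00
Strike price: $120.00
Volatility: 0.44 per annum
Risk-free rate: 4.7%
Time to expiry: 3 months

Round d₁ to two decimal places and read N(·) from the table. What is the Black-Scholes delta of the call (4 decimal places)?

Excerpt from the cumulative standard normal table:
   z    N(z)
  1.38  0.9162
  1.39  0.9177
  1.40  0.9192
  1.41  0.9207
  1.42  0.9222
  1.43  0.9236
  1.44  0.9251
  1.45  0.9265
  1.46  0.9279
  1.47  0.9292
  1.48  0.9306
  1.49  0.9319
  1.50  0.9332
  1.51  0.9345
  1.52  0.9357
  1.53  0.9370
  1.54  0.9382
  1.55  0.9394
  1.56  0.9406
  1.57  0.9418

σ√T = 0.44 × 0.5000 = 0.2200
d₁ = [ln(160/120) + (0.047 + 0.44²/2)·0.25] / 0.2200 = [0.2877 + 0.0359] / 0.2200 = 1.4711 ≈ 1.47
N(d₁) = N(1.47) = 0.9292
Δ_call = N(d₁) = 0.9292

0.9292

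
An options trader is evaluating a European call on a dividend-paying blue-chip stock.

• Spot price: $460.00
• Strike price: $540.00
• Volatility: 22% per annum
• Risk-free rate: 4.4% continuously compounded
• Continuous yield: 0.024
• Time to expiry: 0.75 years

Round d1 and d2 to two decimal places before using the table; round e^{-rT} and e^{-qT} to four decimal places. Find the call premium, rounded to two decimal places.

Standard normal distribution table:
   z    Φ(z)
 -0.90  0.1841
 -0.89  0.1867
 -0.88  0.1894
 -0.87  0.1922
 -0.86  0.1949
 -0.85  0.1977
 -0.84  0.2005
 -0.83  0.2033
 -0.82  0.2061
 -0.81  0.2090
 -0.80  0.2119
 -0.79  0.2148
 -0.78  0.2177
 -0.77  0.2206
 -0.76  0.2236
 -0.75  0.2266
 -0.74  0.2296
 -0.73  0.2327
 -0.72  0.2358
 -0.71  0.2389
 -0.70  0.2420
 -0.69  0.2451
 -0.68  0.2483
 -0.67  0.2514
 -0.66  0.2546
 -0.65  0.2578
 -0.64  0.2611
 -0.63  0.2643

$11.76

σ√T = 0.22·√0.75 = 0.1905
d₁ = [ln(460/540) + (0.044 − 0.024 + 0.22²/2)·0.75] / 0.1905 = [-0.1603 + 0.0331] / 0.1905 = -0.6676 ≈ -0.67
d₂ = d₁ − σ√T = -0.6676 − 0.1905 = -0.8581 ≈ -0.86
exp(−qT) = exp(−0.024·0.75) = 0.9822;  exp(−rT) = exp(−0.044·0.75) = 0.9675
C = 460·0.9822·N(-0.67) − 540·0.9675·N(-0.86) = 460·0.9822·0.2514 − 540·0.9675·0.1949 = 113.5855 − 101.8255 = 11.7600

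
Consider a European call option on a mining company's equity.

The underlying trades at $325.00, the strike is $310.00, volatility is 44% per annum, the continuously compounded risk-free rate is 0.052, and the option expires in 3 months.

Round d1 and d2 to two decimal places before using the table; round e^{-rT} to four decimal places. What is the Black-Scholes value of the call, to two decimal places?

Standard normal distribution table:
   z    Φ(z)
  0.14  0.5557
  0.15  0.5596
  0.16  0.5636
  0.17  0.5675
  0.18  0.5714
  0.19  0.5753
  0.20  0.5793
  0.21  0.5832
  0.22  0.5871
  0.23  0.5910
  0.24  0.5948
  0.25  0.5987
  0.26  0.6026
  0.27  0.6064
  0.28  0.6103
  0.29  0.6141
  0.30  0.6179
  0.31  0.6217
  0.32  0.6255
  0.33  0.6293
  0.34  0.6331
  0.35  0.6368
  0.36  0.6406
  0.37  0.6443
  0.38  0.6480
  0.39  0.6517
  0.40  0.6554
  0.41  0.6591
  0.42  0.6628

$38.14

σ√T = 0.44·√0.25 = 0.2200
d₁ = [ln(325/310) + (0.052 + ½·0.44²)·0.25] / (σ√T) = (0.0473 + 0.0372) / 0.2200 = 0.3839 which rounds to 0.38
d₂ = 0.3839 − 0.2200 = 0.1639 which rounds to 0.16
e^(−rT) = e^(−0.052·0.25) = 0.9871
N(d₁) = N(0.38) = 0.6480;  N(d₂) = N(0.16) = 0.5636
C = 325·0.6480 − 310·0.9871·0.5636 = 210.6000 − 172.4622 = 38.1378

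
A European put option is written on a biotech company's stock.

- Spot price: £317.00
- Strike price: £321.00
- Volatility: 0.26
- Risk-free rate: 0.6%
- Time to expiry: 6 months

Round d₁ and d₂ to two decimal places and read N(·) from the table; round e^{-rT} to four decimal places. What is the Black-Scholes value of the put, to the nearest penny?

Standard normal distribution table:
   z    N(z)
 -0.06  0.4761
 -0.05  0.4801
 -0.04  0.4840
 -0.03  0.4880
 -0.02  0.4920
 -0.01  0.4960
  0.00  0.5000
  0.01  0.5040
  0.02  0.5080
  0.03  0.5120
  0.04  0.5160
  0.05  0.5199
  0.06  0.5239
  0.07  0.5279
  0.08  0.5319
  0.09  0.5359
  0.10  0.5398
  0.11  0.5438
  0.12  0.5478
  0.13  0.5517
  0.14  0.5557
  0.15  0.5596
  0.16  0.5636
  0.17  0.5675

σ√T = 0.26·√0.5 = 0.1838
d₁ = [ln(317/321) + (0.006 + 0.26²/2)·0.5] / 0.1838 = [-0.0125 + 0.0199] / 0.1838 = 0.0400 which rounds to 0.04
d₂ = d₁ − σ√T = 0.0400 − 0.1838 = -0.1438 which rounds to -0.14
exp(−rT) = exp(−0.006·0.5) = 0.9970
N(−d₂) = N(0.14) = 0.5557;  N(−d₁) = N(-0.04) = 0.4840
P = 321·0.9970·0.5557 − 317·0.4840 = 177.8446 − 153.4280 = 24.4166

£24.42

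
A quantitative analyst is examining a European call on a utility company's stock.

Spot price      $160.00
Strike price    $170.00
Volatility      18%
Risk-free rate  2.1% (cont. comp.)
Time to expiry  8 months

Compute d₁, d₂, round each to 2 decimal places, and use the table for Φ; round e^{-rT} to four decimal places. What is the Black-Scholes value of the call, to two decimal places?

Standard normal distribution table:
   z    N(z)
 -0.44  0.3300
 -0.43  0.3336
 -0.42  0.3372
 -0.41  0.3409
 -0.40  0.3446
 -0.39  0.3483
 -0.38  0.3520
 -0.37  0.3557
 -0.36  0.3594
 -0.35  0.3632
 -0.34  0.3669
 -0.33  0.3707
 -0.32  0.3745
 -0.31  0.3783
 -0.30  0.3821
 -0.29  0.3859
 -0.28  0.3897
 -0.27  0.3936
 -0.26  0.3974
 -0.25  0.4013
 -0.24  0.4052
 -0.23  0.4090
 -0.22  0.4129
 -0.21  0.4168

σ√T = 0.18 × 0.8165 = 0.1470
d₁ = [ln(160/170) + (0.021 + ½·0.18²)·0.6667] / (σ√T) = (-0.0606 + 0.0248) / 0.1470 = -0.2438 which rounds to -0.24
d₂ = -0.2438 − 0.1470 = -0.3907 which rounds to -0.39
e^(−rT) = e^(−0.021·0.6667) = 0.9861
N(d₁) = N(-0.24) = 0.4052;  N(d₂) = N(-0.39) = 0.3483
C = 160·0.4052 − 170·0.9861·0.3483 = 64.8320 − 58.3880 = 6.4440

$6.44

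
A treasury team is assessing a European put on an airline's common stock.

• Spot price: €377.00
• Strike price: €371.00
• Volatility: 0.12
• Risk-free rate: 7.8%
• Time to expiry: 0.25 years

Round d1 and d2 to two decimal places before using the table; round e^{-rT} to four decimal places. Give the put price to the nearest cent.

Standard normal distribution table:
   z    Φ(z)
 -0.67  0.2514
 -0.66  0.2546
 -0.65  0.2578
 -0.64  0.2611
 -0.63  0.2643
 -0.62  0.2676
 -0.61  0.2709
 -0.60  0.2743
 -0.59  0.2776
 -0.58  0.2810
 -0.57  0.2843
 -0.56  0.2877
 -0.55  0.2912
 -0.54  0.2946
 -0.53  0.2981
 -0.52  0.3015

€3.79

T = 0.25;  σ√T = 0.0600
d₁ = [ln(377/371) + (0.078 + 0.12²/2)·0.25] / 0.0600 = [0.0160 + 0.0213] / 0.0600 = 0.6224 which rounds to 0.62
d₂ = d₁ − σ√T = 0.6224 − 0.0600 = 0.5624 which rounds to 0.56
exp(−rT) = exp(−0.078·0.25) = 0.9807
N(−d₂) = N(-0.56) = 0.2877;  N(−d₁) = N(-0.62) = 0.2676
P = 371·0.9807·0.2877 − 377·0.2676 = 104.6767 − 100.8852 = 3.7915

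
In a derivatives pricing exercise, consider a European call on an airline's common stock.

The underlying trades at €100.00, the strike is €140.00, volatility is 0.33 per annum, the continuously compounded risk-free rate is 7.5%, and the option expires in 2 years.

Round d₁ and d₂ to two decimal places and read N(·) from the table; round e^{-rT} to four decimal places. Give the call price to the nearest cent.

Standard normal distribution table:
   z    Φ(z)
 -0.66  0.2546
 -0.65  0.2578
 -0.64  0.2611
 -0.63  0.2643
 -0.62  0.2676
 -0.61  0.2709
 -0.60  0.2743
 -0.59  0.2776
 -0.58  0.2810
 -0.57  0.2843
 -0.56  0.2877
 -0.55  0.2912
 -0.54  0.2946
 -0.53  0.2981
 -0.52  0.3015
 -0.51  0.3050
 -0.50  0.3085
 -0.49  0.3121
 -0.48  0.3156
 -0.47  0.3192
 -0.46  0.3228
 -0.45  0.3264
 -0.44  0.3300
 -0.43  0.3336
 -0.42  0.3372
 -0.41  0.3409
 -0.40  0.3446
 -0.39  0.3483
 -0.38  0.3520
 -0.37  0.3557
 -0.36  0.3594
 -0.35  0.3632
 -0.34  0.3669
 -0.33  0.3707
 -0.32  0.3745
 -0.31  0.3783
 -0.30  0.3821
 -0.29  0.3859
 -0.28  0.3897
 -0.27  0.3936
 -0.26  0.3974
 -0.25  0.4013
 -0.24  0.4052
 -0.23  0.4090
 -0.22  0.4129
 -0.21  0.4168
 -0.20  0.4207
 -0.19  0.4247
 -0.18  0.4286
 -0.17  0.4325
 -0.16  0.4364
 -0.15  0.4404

σ√T = 0.33 × 1.4142 = 0.4667
ln(S/K) + (r + σ²/2)T = ln(100/140) + (0.075 + 0.33²/2)·2 = -0.3365 + 0.2589 = -0.0776
d₁ = -0.0776 / 0.4667 = -0.1662 → -0.17
d₂ = d₁ − σ√T = -0.1662 − 0.4667 = -0.6329 → -0.63
exp(−rT) = exp(−0.075·2) = 0.8607
N(d₁) = N(-0.17) = 0.4325;  N(d₂) = N(-0.63) = 0.2643
C = 100·0.4325 − 140·0.8607·0.2643 = 43.2500 − 31.8476 = 11.4024

€11.40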